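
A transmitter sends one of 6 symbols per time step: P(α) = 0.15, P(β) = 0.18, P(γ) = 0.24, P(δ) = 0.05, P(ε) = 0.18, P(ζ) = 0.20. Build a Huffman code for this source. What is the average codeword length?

Repeatedly combine the two least-probable nodes; the expected code length is the sum of the merged weights.
merge 1/20 + 3/20 → 1/5
merge 9/50 + 9/50 → 9/25
merge 1/5 + 1/5 → 2/5
merge 6/25 + 9/25 → 3/5
merge 2/5 + 3/5 → 1
L = 1/5 + 9/25 + 2/5 + 3/5 + 1 = 64/25 = 2.56 bits/symbol.

2.56 bits/symbol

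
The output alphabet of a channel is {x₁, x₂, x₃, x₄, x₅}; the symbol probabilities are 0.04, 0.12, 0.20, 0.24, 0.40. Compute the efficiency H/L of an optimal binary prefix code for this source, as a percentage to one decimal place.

96.2%

Entropy H = −Σ p log₂ p ≈ 2.0401 bits.
Huffman merges: 1/25+3/25→4/25; 4/25+1/5→9/25; 6/25+9/25→3/5; 2/5+3/5→1. L = 53/25 ≈ 2.1200.
Efficiency = H/L = 2.0401/2.1200 = 96.2%.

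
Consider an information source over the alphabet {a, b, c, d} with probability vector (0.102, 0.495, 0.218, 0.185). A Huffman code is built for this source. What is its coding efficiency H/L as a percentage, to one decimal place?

98.6%

Entropy H = −Σ p log₂ p ≈ 1.7675 bits.
Huffman merges: 51/500+37/200→287/1000; 109/500+287/1000→101/200; 99/200+101/200→1. L = 224/125 ≈ 1.7920.
Efficiency = H/L = 1.7675/1.7920 = 98.6%.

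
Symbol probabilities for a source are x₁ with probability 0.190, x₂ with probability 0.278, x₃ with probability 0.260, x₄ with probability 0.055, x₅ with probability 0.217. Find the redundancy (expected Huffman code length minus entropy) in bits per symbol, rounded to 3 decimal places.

Entropy H = −Σ p log₂ p ≈ 2.1824 bits.
Huffman merges: 11/200+19/100→49/200; 217/1000+49/200→231/500; 13/50+139/500→269/500; 231/500+269/500→1. L = 449/200 ≈ 2.2450.
L − H = 2.2450 − 2.1824 = 0.063 bits.

0.063 bits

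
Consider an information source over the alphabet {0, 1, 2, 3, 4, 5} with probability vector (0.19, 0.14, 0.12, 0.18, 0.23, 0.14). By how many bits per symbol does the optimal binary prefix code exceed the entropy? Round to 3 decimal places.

0.031 bits

Entropy H = −Σ p log₂ p ≈ 2.5495 bits.
Huffman merges: 3/25+7/50→13/50; 7/50+9/50→8/25; 19/100+23/100→21/50; 13/50+8/25→29/50; 21/50+29/50→1. L = 129/50 ≈ 2.5800.
L − H = 2.5800 − 2.5495 = 0.031 bits.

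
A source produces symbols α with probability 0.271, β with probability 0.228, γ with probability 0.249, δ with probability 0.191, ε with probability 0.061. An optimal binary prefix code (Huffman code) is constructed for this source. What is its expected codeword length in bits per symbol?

Repeatedly combine the two least-probable nodes; the expected code length is the sum of the merged weights.
merge 61/1000 + 191/1000 → 63/250
merge 57/250 + 249/1000 → 477/1000
merge 63/250 + 271/1000 → 523/1000
merge 477/1000 + 523/1000 → 1
L = 63/250 + 477/1000 + 523/1000 + 1 = 563/250 = 2.252 bits/symbol.

2.252 bits/symbol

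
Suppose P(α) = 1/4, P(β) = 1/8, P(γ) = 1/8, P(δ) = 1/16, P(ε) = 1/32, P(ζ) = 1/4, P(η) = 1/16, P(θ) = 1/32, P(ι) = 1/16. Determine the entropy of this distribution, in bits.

2.8125 bits

Each probability is a power of 1/2, so log₂(1/p) is an integer.
H = Σ p·log₂(1/p) = 1/4·2 + 1/8·3 + 1/8·3 + 1/16·4 + 1/32·5 + 1/4·2 + 1/16·4 + 1/32·5 + 1/16·4 = 2.8125 bits.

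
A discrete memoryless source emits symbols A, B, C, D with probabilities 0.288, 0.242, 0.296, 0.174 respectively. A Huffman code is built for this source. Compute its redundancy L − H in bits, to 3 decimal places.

Entropy H = −Σ p log₂ p ≈ 1.9714 bits.
Huffman merges: 87/500+121/500→52/125; 36/125+37/125→73/125; 52/125+73/125→1. L = 2 ≈ 2.0000.
L − H = 2.0000 − 1.9714 = 0.029 bits.

0.029 bits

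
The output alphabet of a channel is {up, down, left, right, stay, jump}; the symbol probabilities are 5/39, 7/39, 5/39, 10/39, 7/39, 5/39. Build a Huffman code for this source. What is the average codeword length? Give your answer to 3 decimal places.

Repeatedly combine the two least-probable nodes; the expected code length is the sum of the merged weights.
merge 5/39 + 5/39 → 10/39
merge 5/39 + 7/39 → 4/13
merge 7/39 + 10/39 → 17/39
merge 10/39 + 4/13 → 22/39
merge 17/39 + 22/39 → 1
L = 10/39 + 4/13 + 17/39 + 22/39 + 1 = 100/39 ≈ 2.564 bits/symbol.

2.564 bits/symbol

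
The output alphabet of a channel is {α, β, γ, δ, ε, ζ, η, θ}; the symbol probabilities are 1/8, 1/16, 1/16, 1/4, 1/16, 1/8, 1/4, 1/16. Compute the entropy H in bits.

2.75 bits

Each probability is a power of 1/2, so log₂(1/p) is an integer.
H = Σ p·log₂(1/p) = 1/8·3 + 1/16·4 + 1/16·4 + 1/4·2 + 1/16·4 + 1/8·3 + 1/4·2 + 1/16·4 = 2.75 bits.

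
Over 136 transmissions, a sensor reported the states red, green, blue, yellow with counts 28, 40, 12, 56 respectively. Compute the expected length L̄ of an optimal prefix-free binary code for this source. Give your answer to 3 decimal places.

1.882 bits/symbol

Probabilities are the counts divided by 136.
Repeatedly combine the two least-probable nodes; the expected code length is the sum of the merged weights.
merge 3/34 + 7/34 → 5/17
merge 5/17 + 5/17 → 10/17
merge 7/17 + 10/17 → 1
L = 5/17 + 10/17 + 1 = 32/17 ≈ 1.882 bits/symbol.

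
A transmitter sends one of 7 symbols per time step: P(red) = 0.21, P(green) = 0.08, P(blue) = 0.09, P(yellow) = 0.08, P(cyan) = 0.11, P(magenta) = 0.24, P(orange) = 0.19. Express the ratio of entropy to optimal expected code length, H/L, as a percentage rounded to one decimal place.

98.5%

Entropy H = −Σ p log₂ p ≈ 2.6681 bits.
Huffman merges: 2/25+2/25→4/25; 9/100+11/100→1/5; 4/25+19/100→7/20; 1/5+21/100→41/100; 6/25+7/20→59/100; 41/100+59/100→1. L = 271/100 ≈ 2.7100.
Efficiency = H/L = 2.6681/2.7100 = 98.5%.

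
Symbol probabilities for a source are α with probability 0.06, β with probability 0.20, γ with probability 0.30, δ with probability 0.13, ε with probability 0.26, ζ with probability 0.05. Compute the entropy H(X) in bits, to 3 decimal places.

H = −Σ pᵢ log₂ pᵢ.
−0.06·log₂(0.06) = 0.2435
−0.20·log₂(0.20) = 0.4644
−0.30·log₂(0.30) = 0.5211
−0.13·log₂(0.13) = 0.3826
−0.26·log₂(0.26) = 0.5053
−0.05·log₂(0.05) = 0.2161
Sum ≈ 2.3330 → 2.333 bits.

2.333 bits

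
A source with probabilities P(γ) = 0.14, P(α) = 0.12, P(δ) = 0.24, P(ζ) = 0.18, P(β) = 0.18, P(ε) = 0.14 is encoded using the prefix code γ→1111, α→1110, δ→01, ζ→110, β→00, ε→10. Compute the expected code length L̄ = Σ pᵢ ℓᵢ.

L̄ = Σ pᵢ·ℓᵢ = 0.14·4 + 0.12·4 + 0.24·2 + 0.18·3 + 0.18·2 + 0.14·2 = 2.7 bits/symbol.

2.7 bits/symbol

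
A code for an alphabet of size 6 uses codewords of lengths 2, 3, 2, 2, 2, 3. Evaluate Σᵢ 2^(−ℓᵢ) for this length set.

With common denominator 2^3 = 8: Σ 2^(−ℓᵢ) = 2/8 + 1/8 + 2/8 + 2/8 + 2/8 + 1/8 = 10/8 = 1.25.

1.25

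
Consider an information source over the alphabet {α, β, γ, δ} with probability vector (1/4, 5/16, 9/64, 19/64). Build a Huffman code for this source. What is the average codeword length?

2 bits/symbol

Repeatedly combine the two least-probable nodes; the expected code length is the sum of the merged weights.
merge 9/64 + 1/4 → 25/64
merge 19/64 + 5/16 → 39/64
merge 25/64 + 39/64 → 1
L = 25/64 + 39/64 + 1 = 2 bits/symbol.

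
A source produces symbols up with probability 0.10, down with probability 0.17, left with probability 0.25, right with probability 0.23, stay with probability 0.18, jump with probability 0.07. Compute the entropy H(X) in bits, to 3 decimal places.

H = −Σ pᵢ log₂ pᵢ.
−0.10·log₂(0.10) = 0.3322
−0.17·log₂(0.17) = 0.4346
−0.25·log₂(0.25) = 0.5000
−0.23·log₂(0.23) = 0.4877
−0.18·log₂(0.18) = 0.4453
−0.07·log₂(0.07) = 0.2686
Sum ≈ 2.4683 → 2.468 bits.

2.468 bits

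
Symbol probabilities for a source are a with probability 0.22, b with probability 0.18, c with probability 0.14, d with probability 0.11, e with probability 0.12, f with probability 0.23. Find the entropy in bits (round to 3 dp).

2.528 bits

H = −Σ pᵢ log₂ pᵢ.
−0.22·log₂(0.22) = 0.4806
−0.18·log₂(0.18) = 0.4453
−0.14·log₂(0.14) = 0.3971
−0.11·log₂(0.11) = 0.3503
−0.12·log₂(0.12) = 0.3671
−0.23·log₂(0.23) = 0.4877
Sum ≈ 2.5280 → 2.528 bits.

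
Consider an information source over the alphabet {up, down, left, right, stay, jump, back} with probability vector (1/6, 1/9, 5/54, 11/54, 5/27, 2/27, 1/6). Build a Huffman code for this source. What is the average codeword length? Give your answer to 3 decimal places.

Repeatedly combine the two least-probable nodes; the expected code length is the sum of the merged weights.
merge 2/27 + 5/54 → 1/6
merge 1/9 + 1/6 → 5/18
merge 1/6 + 1/6 → 1/3
merge 5/27 + 11/54 → 7/18
merge 5/18 + 1/3 → 11/18
merge 7/18 + 11/18 → 1
L = 1/6 + 5/18 + 1/3 + 7/18 + 11/18 + 1 = 25/9 ≈ 2.778 bits/symbol.

2.778 bits/symbol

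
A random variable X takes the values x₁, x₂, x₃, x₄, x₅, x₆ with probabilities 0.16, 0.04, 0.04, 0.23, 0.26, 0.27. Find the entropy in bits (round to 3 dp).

2.298 bits

H = −Σ pᵢ log₂ pᵢ.
−0.16·log₂(0.16) = 0.4230
−0.04·log₂(0.04) = 0.1858
−0.04·log₂(0.04) = 0.1858
−0.23·log₂(0.23) = 0.4877
−0.26·log₂(0.26) = 0.5053
−0.27·log₂(0.27) = 0.5100
Sum ≈ 2.2975 → 2.298 bits.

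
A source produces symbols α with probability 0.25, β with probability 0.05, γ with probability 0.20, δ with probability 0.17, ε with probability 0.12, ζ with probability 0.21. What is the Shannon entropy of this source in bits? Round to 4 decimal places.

2.4550 bits

H = −Σ pᵢ log₂ pᵢ.
−0.25·log₂(0.25) = 0.5000
−0.05·log₂(0.05) = 0.2161
−0.20·log₂(0.20) = 0.4644
−0.17·log₂(0.17) = 0.4346
−0.12·log₂(0.12) = 0.3671
−0.21·log₂(0.21) = 0.4728
Sum ≈ 2.4550 → 2.4550 bits.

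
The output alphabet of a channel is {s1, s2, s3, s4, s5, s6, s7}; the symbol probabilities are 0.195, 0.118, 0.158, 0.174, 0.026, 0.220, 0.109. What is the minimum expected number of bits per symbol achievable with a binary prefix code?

2.72 bits/symbol

Repeatedly combine the two least-probable nodes; the expected code length is the sum of the merged weights.
merge 13/500 + 109/1000 → 27/200
merge 59/500 + 27/200 → 253/1000
merge 79/500 + 87/500 → 83/250
merge 39/200 + 11/50 → 83/200
merge 253/1000 + 83/250 → 117/200
merge 83/200 + 117/200 → 1
L = 27/200 + 253/1000 + 83/250 + 83/200 + 117/200 + 1 = 68/25 = 2.72 bits/symbol.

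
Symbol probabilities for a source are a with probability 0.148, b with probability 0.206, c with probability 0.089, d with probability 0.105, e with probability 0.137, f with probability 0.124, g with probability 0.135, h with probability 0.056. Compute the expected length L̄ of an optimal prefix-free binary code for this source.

2.939 bits/symbol

Repeatedly combine the two least-probable nodes; the expected code length is the sum of the merged weights.
merge 7/125 + 89/1000 → 29/200
merge 21/200 + 31/250 → 229/1000
merge 27/200 + 137/1000 → 34/125
merge 29/200 + 37/250 → 293/1000
merge 103/500 + 229/1000 → 87/200
merge 34/125 + 293/1000 → 113/200
merge 87/200 + 113/200 → 1
L = 29/200 + 229/1000 + 34/125 + 293/1000 + 87/200 + 113/200 + 1 = 2939/1000 = 2.939 bits/symbol.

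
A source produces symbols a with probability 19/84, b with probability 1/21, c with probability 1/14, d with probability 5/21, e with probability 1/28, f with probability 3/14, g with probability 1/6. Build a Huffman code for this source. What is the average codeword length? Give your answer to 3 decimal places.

2.560 bits/symbol

Repeatedly combine the two least-probable nodes; the expected code length is the sum of the merged weights.
merge 1/28 + 1/21 → 1/12
merge 1/14 + 1/12 → 13/84
merge 13/84 + 1/6 → 9/28
merge 3/14 + 19/84 → 37/84
merge 5/21 + 9/28 → 47/84
merge 37/84 + 47/84 → 1
L = 1/12 + 13/84 + 9/28 + 37/84 + 47/84 + 1 = 215/84 ≈ 2.560 bits/symbol.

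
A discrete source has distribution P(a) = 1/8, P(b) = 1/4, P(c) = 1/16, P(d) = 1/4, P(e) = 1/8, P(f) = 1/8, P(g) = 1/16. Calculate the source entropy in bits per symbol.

Each probability is a power of 1/2, so log₂(1/p) is an integer.
H = Σ p·log₂(1/p) = 1/8·3 + 1/4·2 + 1/16·4 + 1/4·2 + 1/8·3 + 1/8·3 + 1/16·4 = 2.625 bits.

2.625 bits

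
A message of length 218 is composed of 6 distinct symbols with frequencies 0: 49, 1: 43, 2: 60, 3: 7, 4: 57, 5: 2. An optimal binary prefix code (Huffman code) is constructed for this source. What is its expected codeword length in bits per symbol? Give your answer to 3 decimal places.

2.280 bits/symbol

Probabilities are the counts divided by 218.
Repeatedly combine the two least-probable nodes; the expected code length is the sum of the merged weights.
merge 1/109 + 7/218 → 9/218
merge 9/218 + 43/218 → 26/109
merge 49/218 + 26/109 → 101/218
merge 57/218 + 30/109 → 117/218
merge 101/218 + 117/218 → 1
L = 9/218 + 26/109 + 101/218 + 117/218 + 1 = 497/218 ≈ 2.280 bits/symbol.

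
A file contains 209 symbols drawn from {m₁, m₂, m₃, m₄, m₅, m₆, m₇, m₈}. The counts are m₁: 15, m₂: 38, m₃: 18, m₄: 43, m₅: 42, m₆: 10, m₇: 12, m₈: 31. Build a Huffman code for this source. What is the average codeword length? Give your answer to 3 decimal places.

Probabilities are the counts divided by 209.
Repeatedly combine the two least-probable nodes; the expected code length is the sum of the merged weights.
merge 10/209 + 12/209 → 2/19
merge 15/209 + 18/209 → 3/19
merge 2/19 + 31/209 → 53/209
merge 3/19 + 2/11 → 71/209
merge 42/209 + 43/209 → 85/209
merge 53/209 + 71/209 → 124/209
merge 85/209 + 124/209 → 1
L = 2/19 + 3/19 + 53/209 + 71/209 + 85/209 + 124/209 + 1 = 597/209 ≈ 2.856 bits/symbol.

2.856 bits/symbol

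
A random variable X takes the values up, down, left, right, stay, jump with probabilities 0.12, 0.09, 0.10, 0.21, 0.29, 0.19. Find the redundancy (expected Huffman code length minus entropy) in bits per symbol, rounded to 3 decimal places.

Entropy H = −Σ p log₂ p ≈ 2.4579 bits.
Huffman merges: 9/100+1/10→19/100; 3/25+19/100→31/100; 19/100+21/100→2/5; 29/100+31/100→3/5; 2/5+3/5→1. L = 5/2 ≈ 2.5000.
L − H = 2.5000 − 2.4579 = 0.042 bits.

0.042 bits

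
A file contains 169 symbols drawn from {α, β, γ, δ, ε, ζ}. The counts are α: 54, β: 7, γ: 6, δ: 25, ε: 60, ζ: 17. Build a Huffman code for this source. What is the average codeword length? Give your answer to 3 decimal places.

Probabilities are the counts divided by 169.
Repeatedly combine the two least-probable nodes; the expected code length is the sum of the merged weights.
merge 6/169 + 7/169 → 1/13
merge 1/13 + 17/169 → 30/169
merge 25/169 + 30/169 → 55/169
merge 54/169 + 55/169 → 109/169
merge 60/169 + 109/169 → 1
L = 1/13 + 30/169 + 55/169 + 109/169 + 1 = 376/169 ≈ 2.225 bits/symbol.

2.225 bits/symbol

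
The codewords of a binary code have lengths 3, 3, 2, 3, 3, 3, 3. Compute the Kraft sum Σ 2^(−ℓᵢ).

1

With common denominator 2^3 = 8: Σ 2^(−ℓᵢ) = 1/8 + 1/8 + 2/8 + 1/8 + 1/8 + 1/8 + 1/8 = 8/8 = 1.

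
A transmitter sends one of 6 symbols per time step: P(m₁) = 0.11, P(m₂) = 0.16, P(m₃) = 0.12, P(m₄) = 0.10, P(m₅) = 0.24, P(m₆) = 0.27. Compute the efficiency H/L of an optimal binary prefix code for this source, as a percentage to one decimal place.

Entropy H = −Σ p log₂ p ≈ 2.4767 bits.
Huffman merges: 1/10+11/100→21/100; 3/25+4/25→7/25; 21/100+6/25→9/20; 27/100+7/25→11/20; 9/20+11/20→1. L = 249/100 ≈ 2.4900.
Efficiency = H/L = 2.4767/2.4900 = 99.5%.

99.5%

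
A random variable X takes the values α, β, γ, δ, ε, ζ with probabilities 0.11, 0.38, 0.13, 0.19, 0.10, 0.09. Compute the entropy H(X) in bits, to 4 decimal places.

H = −Σ pᵢ log₂ pᵢ.
−0.11·log₂(0.11) = 0.3503
−0.38·log₂(0.38) = 0.5305
−0.13·log₂(0.13) = 0.3826
−0.19·log₂(0.19) = 0.4552
−0.10·log₂(0.10) = 0.3322
−0.09·log₂(0.09) = 0.3127
Sum ≈ 2.3635 → 2.3635 bits.

2.3635 bits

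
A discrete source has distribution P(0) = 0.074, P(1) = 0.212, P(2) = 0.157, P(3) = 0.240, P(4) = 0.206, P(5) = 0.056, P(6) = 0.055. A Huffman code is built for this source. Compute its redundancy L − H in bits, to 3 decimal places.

0.040 bits

Entropy H = −Σ p log₂ p ≈ 2.5985 bits.
Huffman merges: 11/200+7/125→111/1000; 37/500+111/1000→37/200; 157/1000+37/200→171/500; 103/500+53/250→209/500; 6/25+171/500→291/500; 209/500+291/500→1. L = 1319/500 ≈ 2.6380.
L − H = 2.6380 − 2.5985 = 0.040 bits.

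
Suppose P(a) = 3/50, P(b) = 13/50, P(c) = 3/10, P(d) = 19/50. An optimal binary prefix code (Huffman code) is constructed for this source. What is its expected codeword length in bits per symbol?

1.94 bits/symbol

Repeatedly combine the two least-probable nodes; the expected code length is the sum of the merged weights.
merge 3/50 + 13/50 → 8/25
merge 3/10 + 8/25 → 31/50
merge 19/50 + 31/50 → 1
L = 8/25 + 31/50 + 1 = 97/50 = 1.94 bits/symbol.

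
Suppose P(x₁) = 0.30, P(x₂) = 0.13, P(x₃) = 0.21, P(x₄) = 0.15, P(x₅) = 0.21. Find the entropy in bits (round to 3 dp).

2.260 bits

H = −Σ pᵢ log₂ pᵢ.
−0.30·log₂(0.30) = 0.5211
−0.13·log₂(0.13) = 0.3826
−0.21·log₂(0.21) = 0.4728
−0.15·log₂(0.15) = 0.4105
−0.21·log₂(0.21) = 0.4728
Sum ≈ 2.2599 → 2.260 bits.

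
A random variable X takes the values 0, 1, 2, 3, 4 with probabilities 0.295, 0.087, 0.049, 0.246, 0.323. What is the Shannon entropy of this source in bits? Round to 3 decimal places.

H = −Σ pᵢ log₂ pᵢ.
−0.295·log₂(0.295) = 0.5196
−0.087·log₂(0.087) = 0.3065
−0.049·log₂(0.049) = 0.2132
−0.246·log₂(0.246) = 0.4977
−0.323·log₂(0.323) = 0.5266
Sum ≈ 2.0636 → 2.064 bits.

2.064 bits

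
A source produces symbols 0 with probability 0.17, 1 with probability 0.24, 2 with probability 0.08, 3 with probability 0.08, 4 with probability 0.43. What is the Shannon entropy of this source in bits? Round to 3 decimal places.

H = −Σ pᵢ log₂ pᵢ.
−0.17·log₂(0.17) = 0.4346
−0.24·log₂(0.24) = 0.4941
−0.08·log₂(0.08) = 0.2915
−0.08·log₂(0.08) = 0.2915
−0.43·log₂(0.43) = 0.5236
Sum ≈ 2.0353 → 2.035 bits.

2.035 bits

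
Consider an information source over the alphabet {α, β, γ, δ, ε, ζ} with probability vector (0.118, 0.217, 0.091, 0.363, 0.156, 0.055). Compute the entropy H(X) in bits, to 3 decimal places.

H = −Σ pᵢ log₂ pᵢ.
−0.118·log₂(0.118) = 0.3638
−0.217·log₂(0.217) = 0.4783
−0.091·log₂(0.091) = 0.3147
−0.363·log₂(0.363) = 0.5307
−0.156·log₂(0.156) = 0.4181
−0.055·log₂(0.055) = 0.2301
Sum ≈ 2.3358 → 2.336 bits.

2.336 bits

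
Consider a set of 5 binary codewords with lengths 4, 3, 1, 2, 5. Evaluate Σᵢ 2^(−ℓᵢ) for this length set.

0.96875

With common denominator 2^5 = 32: Σ 2^(−ℓᵢ) = 2/32 + 4/32 + 16/32 + 8/32 + 1/32 = 31/32 = 0.96875.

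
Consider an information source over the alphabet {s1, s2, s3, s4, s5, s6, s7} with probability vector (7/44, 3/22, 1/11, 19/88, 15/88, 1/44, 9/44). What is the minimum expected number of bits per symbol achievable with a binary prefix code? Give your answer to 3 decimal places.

2.693 bits/symbol

Repeatedly combine the two least-probable nodes; the expected code length is the sum of the merged weights.
merge 1/44 + 1/11 → 5/44
merge 5/44 + 3/22 → 1/4
merge 7/44 + 15/88 → 29/88
merge 9/44 + 19/88 → 37/88
merge 1/4 + 29/88 → 51/88
merge 37/88 + 51/88 → 1
L = 5/44 + 1/4 + 29/88 + 37/88 + 51/88 + 1 = 237/88 ≈ 2.693 bits/symbol.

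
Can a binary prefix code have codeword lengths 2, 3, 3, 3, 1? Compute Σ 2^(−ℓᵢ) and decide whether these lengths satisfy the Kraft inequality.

With common denominator 2^3 = 8: Σ 2^(−ℓᵢ) = 2/8 + 1/8 + 1/8 + 1/8 + 4/8 = 9/8 = 1.125.
Kraft's inequality requires Σ ≤ 1; here Σ = 1.125 > 1, so no such prefix code exists.

1.125; no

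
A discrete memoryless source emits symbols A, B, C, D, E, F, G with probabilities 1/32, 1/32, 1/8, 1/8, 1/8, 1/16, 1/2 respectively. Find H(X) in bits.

Each probability is a power of 1/2, so log₂(1/p) is an integer.
H = Σ p·log₂(1/p) = 1/32·5 + 1/32·5 + 1/8·3 + 1/8·3 + 1/8·3 + 1/16·4 + 1/2·1 = 2.1875 bits.

2.1875 bits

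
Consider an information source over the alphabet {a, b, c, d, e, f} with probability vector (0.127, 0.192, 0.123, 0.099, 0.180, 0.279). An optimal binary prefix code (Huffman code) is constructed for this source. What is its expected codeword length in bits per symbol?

Repeatedly combine the two least-probable nodes; the expected code length is the sum of the merged weights.
merge 99/1000 + 123/1000 → 111/500
merge 127/1000 + 9/50 → 307/1000
merge 24/125 + 111/500 → 207/500
merge 279/1000 + 307/1000 → 293/500
merge 207/500 + 293/500 → 1
L = 111/500 + 307/1000 + 207/500 + 293/500 + 1 = 2529/1000 = 2.529 bits/symbol.

2.529 bits/symbol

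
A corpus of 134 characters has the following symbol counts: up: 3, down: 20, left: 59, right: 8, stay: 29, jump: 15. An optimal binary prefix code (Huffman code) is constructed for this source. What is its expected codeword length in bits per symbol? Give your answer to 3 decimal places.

Probabilities are the counts divided by 134.
Repeatedly combine the two least-probable nodes; the expected code length is the sum of the merged weights.
merge 3/134 + 4/67 → 11/134
merge 11/134 + 15/134 → 13/67
merge 10/67 + 13/67 → 23/67
merge 29/134 + 23/67 → 75/134
merge 59/134 + 75/134 → 1
L = 11/134 + 13/67 + 23/67 + 75/134 + 1 = 146/67 ≈ 2.179 bits/symbol.

2.179 bits/symbol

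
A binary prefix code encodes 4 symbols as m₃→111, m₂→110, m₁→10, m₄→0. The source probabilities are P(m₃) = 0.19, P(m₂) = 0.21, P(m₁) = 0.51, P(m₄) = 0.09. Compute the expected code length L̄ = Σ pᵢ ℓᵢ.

L̄ = Σ pᵢ·ℓᵢ = 0.19·3 + 0.21·3 + 0.51·2 + 0.09·1 = 2.31 bits/symbol.

2.31 bits/symbol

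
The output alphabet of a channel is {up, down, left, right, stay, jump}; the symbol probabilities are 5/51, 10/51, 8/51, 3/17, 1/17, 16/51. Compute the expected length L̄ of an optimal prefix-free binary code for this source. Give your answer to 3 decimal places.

2.471 bits/symbol

Repeatedly combine the two least-probable nodes; the expected code length is the sum of the merged weights.
merge 1/17 + 5/51 → 8/51
merge 8/51 + 8/51 → 16/51
merge 3/17 + 10/51 → 19/51
merge 16/51 + 16/51 → 32/51
merge 19/51 + 32/51 → 1
L = 8/51 + 16/51 + 19/51 + 32/51 + 1 = 42/17 ≈ 2.471 bits/symbol.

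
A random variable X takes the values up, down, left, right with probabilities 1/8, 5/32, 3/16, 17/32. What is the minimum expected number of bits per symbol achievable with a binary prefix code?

Repeatedly combine the two least-probable nodes; the expected code length is the sum of the merged weights.
merge 1/8 + 5/32 → 9/32
merge 3/16 + 9/32 → 15/32
merge 15/32 + 17/32 → 1
L = 9/32 + 15/32 + 1 = 7/4 = 1.75 bits/symbol.

1.75 bits/symbol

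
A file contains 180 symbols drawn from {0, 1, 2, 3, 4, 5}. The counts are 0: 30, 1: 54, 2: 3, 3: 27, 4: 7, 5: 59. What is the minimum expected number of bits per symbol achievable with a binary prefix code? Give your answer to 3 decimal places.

2.261 bits/symbol

Probabilities are the counts divided by 180.
Repeatedly combine the two least-probable nodes; the expected code length is the sum of the merged weights.
merge 1/60 + 7/180 → 1/18
merge 1/18 + 3/20 → 37/180
merge 1/6 + 37/180 → 67/180
merge 3/10 + 59/180 → 113/180
merge 67/180 + 113/180 → 1
L = 1/18 + 37/180 + 67/180 + 113/180 + 1 = 407/180 ≈ 2.261 bits/symbol.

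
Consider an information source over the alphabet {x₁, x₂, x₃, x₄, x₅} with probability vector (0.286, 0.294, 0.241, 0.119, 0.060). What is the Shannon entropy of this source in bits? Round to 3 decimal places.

H = −Σ pᵢ log₂ pᵢ.
−0.286·log₂(0.286) = 0.5165
−0.294·log₂(0.294) = 0.5192
−0.241·log₂(0.241) = 0.4947
−0.119·log₂(0.119) = 0.3654
−0.060·log₂(0.060) = 0.2435
Sum ≈ 2.1395 → 2.139 bits.

2.139 bits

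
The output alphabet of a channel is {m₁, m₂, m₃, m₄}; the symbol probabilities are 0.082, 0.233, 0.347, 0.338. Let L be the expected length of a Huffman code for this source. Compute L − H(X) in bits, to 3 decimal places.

0.124 bits

Entropy H = −Σ p log₂ p ≈ 1.8444 bits.
Huffman merges: 41/500+233/1000→63/200; 63/200+169/500→653/1000; 347/1000+653/1000→1. L = 246/125 ≈ 1.9680.
L − H = 1.9680 − 1.8444 = 0.124 bits.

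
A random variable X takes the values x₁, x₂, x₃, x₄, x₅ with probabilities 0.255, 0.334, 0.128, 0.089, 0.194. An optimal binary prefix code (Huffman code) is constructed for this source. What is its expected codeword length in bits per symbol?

2.217 bits/symbol

Repeatedly combine the two least-probable nodes; the expected code length is the sum of the merged weights.
merge 89/1000 + 16/125 → 217/1000
merge 97/500 + 217/1000 → 411/1000
merge 51/200 + 167/500 → 589/1000
merge 411/1000 + 589/1000 → 1
L = 217/1000 + 411/1000 + 589/1000 + 1 = 2217/1000 = 2.217 bits/symbol.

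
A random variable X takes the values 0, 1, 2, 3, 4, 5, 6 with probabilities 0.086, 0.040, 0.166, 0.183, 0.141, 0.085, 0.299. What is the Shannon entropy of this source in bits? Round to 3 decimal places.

2.590 bits

H = −Σ pᵢ log₂ pᵢ.
−0.086·log₂(0.086) = 0.3044
−0.040·log₂(0.040) = 0.1858
−0.166·log₂(0.166) = 0.4301
−0.183·log₂(0.183) = 0.4484
−0.141·log₂(0.141) = 0.3985
−0.085·log₂(0.085) = 0.3023
−0.299·log₂(0.299) = 0.5208
Sum ≈ 2.5902 → 2.590 bits.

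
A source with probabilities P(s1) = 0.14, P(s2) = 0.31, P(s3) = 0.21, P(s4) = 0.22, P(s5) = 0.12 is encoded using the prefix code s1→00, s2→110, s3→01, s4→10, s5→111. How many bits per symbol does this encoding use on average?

2.43 bits/symbol

L̄ = Σ pᵢ·ℓᵢ = 0.14·2 + 0.31·3 + 0.21·2 + 0.22·2 + 0.12·3 = 2.43 bits/symbol.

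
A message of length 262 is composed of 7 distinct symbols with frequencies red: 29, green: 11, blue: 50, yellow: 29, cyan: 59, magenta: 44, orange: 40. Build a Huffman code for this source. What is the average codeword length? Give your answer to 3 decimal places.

2.737 bits/symbol

Probabilities are the counts divided by 262.
Repeatedly combine the two least-probable nodes; the expected code length is the sum of the merged weights.
merge 11/262 + 29/262 → 20/131
merge 29/262 + 20/131 → 69/262
merge 20/131 + 22/131 → 42/131
merge 25/131 + 59/262 → 109/262
merge 69/262 + 42/131 → 153/262
merge 109/262 + 153/262 → 1
L = 20/131 + 69/262 + 42/131 + 109/262 + 153/262 + 1 = 717/262 ≈ 2.737 bits/symbol.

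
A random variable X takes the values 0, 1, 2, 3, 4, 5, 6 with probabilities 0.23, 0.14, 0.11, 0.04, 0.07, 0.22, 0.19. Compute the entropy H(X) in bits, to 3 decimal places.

2.625 bits

H = −Σ pᵢ log₂ pᵢ.
−0.23·log₂(0.23) = 0.4877
−0.14·log₂(0.14) = 0.3971
−0.11·log₂(0.11) = 0.3503
−0.04·log₂(0.04) = 0.1858
−0.07·log₂(0.07) = 0.2686
−0.22·log₂(0.22) = 0.4806
−0.19·log₂(0.19) = 0.4552
Sum ≈ 2.6252 → 2.625 bits.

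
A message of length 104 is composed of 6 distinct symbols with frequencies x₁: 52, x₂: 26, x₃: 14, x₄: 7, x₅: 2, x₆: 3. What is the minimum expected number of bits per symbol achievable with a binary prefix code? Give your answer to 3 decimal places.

1.913 bits/symbol

Probabilities are the counts divided by 104.
Repeatedly combine the two least-probable nodes; the expected code length is the sum of the merged weights.
merge 1/52 + 3/104 → 5/104
merge 5/104 + 7/104 → 3/26
merge 3/26 + 7/52 → 1/4
merge 1/4 + 1/4 → 1/2
merge 1/2 + 1/2 → 1
L = 5/104 + 3/26 + 1/4 + 1/2 + 1 = 199/104 ≈ 1.913 bits/symbol.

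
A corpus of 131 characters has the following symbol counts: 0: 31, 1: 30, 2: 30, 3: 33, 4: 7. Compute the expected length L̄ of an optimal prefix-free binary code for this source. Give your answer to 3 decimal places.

Probabilities are the counts divided by 131.
Repeatedly combine the two least-probable nodes; the expected code length is the sum of the merged weights.
merge 7/131 + 30/131 → 37/131
merge 30/131 + 31/131 → 61/131
merge 33/131 + 37/131 → 70/131
merge 61/131 + 70/131 → 1
L = 37/131 + 61/131 + 70/131 + 1 = 299/131 ≈ 2.282 bits/symbol.

2.282 bits/symbol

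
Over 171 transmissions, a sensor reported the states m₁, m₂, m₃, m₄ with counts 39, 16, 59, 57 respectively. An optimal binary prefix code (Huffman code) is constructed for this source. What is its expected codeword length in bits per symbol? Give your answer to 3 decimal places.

Probabilities are the counts divided by 171.
Repeatedly combine the two least-probable nodes; the expected code length is the sum of the merged weights.
merge 16/171 + 13/57 → 55/171
merge 55/171 + 1/3 → 112/171
merge 59/171 + 112/171 → 1
L = 55/171 + 112/171 + 1 = 338/171 ≈ 1.977 bits/symbol.

1.977 bits/symbol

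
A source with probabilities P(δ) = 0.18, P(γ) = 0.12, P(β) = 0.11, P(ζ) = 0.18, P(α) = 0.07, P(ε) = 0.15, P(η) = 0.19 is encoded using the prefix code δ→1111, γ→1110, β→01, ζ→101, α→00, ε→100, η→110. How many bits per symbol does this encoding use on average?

3.12 bits/symbol

L̄ = Σ pᵢ·ℓᵢ = 0.18·4 + 0.12·4 + 0.11·2 + 0.18·3 + 0.07·2 + 0.15·3 + 0.19·3 = 3.12 bits/symbol.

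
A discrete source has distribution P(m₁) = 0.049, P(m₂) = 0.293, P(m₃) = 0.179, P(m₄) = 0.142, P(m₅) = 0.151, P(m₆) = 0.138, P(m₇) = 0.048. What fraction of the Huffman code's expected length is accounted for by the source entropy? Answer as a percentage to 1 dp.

98.8%

Entropy H = −Σ p log₂ p ≈ 2.5927 bits.
Huffman merges: 6/125+49/1000→97/1000; 97/1000+69/500→47/200; 71/500+151/1000→293/1000; 179/1000+47/200→207/500; 293/1000+293/1000→293/500; 207/500+293/500→1. L = 21/8 ≈ 2.6250.
Efficiency = H/L = 2.5927/2.6250 = 98.8%.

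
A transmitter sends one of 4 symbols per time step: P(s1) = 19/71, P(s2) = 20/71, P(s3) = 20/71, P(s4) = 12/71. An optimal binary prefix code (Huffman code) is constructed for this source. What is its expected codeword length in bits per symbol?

2 bits/symbol

Repeatedly combine the two least-probable nodes; the expected code length is the sum of the merged weights.
merge 12/71 + 19/71 → 31/71
merge 20/71 + 20/71 → 40/71
merge 31/71 + 40/71 → 1
L = 31/71 + 40/71 + 1 = 2 bits/symbol.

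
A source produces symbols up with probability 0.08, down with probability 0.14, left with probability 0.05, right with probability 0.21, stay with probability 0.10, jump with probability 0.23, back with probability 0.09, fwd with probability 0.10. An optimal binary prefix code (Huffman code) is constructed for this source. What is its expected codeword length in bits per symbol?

2.88 bits/symbol

Repeatedly combine the two least-probable nodes; the expected code length is the sum of the merged weights.
merge 1/20 + 2/25 → 13/100
merge 9/100 + 1/10 → 19/100
merge 1/10 + 13/100 → 23/100
merge 7/50 + 19/100 → 33/100
merge 21/100 + 23/100 → 11/25
merge 23/100 + 33/100 → 14/25
merge 11/25 + 14/25 → 1
L = 13/100 + 19/100 + 23/100 + 33/100 + 11/25 + 14/25 + 1 = 72/25 = 2.88 bits/symbol.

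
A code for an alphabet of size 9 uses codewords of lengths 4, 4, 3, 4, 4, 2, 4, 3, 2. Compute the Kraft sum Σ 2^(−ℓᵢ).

1.0625

With common denominator 2^4 = 16: Σ 2^(−ℓᵢ) = 1/16 + 1/16 + 2/16 + 1/16 + 1/16 + 4/16 + 1/16 + 2/16 + 4/16 = 17/16 = 1.0625.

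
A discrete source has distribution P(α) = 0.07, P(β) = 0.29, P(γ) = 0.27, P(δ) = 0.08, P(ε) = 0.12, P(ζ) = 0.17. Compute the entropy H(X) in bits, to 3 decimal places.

2.390 bits

H = −Σ pᵢ log₂ pᵢ.
−0.07·log₂(0.07) = 0.2686
−0.29·log₂(0.29) = 0.5179
−0.27·log₂(0.27) = 0.5100
−0.08·log₂(0.08) = 0.2915
−0.12·log₂(0.12) = 0.3671
−0.17·log₂(0.17) = 0.4346
Sum ≈ 2.3896 → 2.390 bits.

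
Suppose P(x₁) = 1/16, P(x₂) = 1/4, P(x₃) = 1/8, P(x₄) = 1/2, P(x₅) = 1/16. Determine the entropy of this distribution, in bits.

1.875 bits

Each probability is a power of 1/2, so log₂(1/p) is an integer.
H = Σ p·log₂(1/p) = 1/16·4 + 1/4·2 + 1/8·3 + 1/2·1 + 1/16·4 = 1.875 bits.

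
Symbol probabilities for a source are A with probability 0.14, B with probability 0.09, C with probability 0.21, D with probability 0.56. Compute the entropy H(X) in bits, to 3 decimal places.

1.651 bits

H = −Σ pᵢ log₂ pᵢ.
−0.14·log₂(0.14) = 0.3971
−0.09·log₂(0.09) = 0.3127
−0.21·log₂(0.21) = 0.4728
−0.56·log₂(0.56) = 0.4684
Sum ≈ 1.6510 → 1.651 bits.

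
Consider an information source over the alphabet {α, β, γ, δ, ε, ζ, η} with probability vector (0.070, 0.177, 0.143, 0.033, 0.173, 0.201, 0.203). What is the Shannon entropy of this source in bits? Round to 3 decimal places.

H = −Σ pᵢ log₂ pᵢ.
−0.070·log₂(0.070) = 0.2686
−0.177·log₂(0.177) = 0.4422
−0.143·log₂(0.143) = 0.4012
−0.033·log₂(0.033) = 0.1624
−0.173·log₂(0.173) = 0.4379
−0.201·log₂(0.201) = 0.4653
−0.203·log₂(0.203) = 0.4670
Sum ≈ 2.6445 → 2.645 bits.

2.645 bits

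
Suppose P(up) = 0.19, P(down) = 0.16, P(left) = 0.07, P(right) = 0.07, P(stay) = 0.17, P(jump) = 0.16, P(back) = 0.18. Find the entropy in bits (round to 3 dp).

2.718 bits

H = −Σ pᵢ log₂ pᵢ.
−0.19·log₂(0.19) = 0.4552
−0.16·log₂(0.16) = 0.4230
−0.07·log₂(0.07) = 0.2686
−0.07·log₂(0.07) = 0.2686
−0.17·log₂(0.17) = 0.4346
−0.16·log₂(0.16) = 0.4230
−0.18·log₂(0.18) = 0.4453
Sum ≈ 2.7183 → 2.718 bits.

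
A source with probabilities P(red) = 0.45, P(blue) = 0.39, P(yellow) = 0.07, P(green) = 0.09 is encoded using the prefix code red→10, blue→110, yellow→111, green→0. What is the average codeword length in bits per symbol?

L̄ = Σ pᵢ·ℓᵢ = 0.45·2 + 0.39·3 + 0.07·3 + 0.09·1 = 2.37 bits/symbol.

2.37 bits/symbol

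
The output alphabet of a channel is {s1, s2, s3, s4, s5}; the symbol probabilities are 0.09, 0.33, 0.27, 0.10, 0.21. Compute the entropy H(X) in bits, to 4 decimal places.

H = −Σ pᵢ log₂ pᵢ.
−0.09·log₂(0.09) = 0.3127
−0.33·log₂(0.33) = 0.5278
−0.27·log₂(0.27) = 0.5100
−0.10·log₂(0.10) = 0.3322
−0.21·log₂(0.21) = 0.4728
Sum ≈ 2.1555 → 2.1555 bits.

2.1555 bits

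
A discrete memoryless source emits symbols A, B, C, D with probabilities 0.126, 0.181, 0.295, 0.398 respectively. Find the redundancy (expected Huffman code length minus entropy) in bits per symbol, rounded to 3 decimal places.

Entropy H = −Σ p log₂ p ≈ 1.8714 bits.
Huffman merges: 63/500+181/1000→307/1000; 59/200+307/1000→301/500; 199/500+301/500→1. L = 1909/1000 ≈ 1.9090.
L − H = 1.9090 − 1.8714 = 0.038 bits.

0.038 bits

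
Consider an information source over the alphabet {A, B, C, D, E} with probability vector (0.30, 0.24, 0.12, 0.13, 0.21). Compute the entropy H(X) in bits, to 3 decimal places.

2.238 bits

H = −Σ pᵢ log₂ pᵢ.
−0.30·log₂(0.30) = 0.5211
−0.24·log₂(0.24) = 0.4941
−0.12·log₂(0.12) = 0.3671
−0.13·log₂(0.13) = 0.3826
−0.21·log₂(0.21) = 0.4728
Sum ≈ 2.2378 → 2.238 bits.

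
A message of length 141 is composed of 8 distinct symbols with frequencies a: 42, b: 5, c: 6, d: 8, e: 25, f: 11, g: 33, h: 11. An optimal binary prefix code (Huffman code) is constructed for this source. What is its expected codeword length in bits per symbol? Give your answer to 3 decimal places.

2.660 bits/symbol

Probabilities are the counts divided by 141.
Repeatedly combine the two least-probable nodes; the expected code length is the sum of the merged weights.
merge 5/141 + 2/47 → 11/141
merge 8/141 + 11/141 → 19/141
merge 11/141 + 11/141 → 22/141
merge 19/141 + 22/141 → 41/141
merge 25/141 + 11/47 → 58/141
merge 41/141 + 14/47 → 83/141
merge 58/141 + 83/141 → 1
L = 11/141 + 19/141 + 22/141 + 41/141 + 58/141 + 83/141 + 1 = 125/47 ≈ 2.660 bits/symbol.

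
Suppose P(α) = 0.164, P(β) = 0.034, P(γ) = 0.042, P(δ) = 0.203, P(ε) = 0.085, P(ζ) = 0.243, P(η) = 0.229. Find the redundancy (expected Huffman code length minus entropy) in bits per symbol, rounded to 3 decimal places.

0.024 bits

Entropy H = −Σ p log₂ p ≈ 2.5379 bits.
Huffman merges: 17/500+21/500→19/250; 19/250+17/200→161/1000; 161/1000+41/250→13/40; 203/1000+229/1000→54/125; 243/1000+13/40→71/125; 54/125+71/125→1. L = 1281/500 ≈ 2.5620.
L − H = 2.5620 − 2.5379 = 0.024 bits.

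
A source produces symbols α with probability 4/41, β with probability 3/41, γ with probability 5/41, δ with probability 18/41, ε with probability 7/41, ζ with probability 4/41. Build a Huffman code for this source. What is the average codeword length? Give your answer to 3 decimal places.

Repeatedly combine the two least-probable nodes; the expected code length is the sum of the merged weights.
merge 3/41 + 4/41 → 7/41
merge 4/41 + 5/41 → 9/41
merge 7/41 + 7/41 → 14/41
merge 9/41 + 14/41 → 23/41
merge 18/41 + 23/41 → 1
L = 7/41 + 9/41 + 14/41 + 23/41 + 1 = 94/41 ≈ 2.293 bits/symbol.

2.293 bits/symbol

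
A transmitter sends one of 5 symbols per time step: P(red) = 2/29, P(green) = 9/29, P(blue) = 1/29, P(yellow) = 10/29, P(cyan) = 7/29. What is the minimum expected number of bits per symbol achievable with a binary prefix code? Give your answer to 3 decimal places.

Repeatedly combine the two least-probable nodes; the expected code length is the sum of the merged weights.
merge 1/29 + 2/29 → 3/29
merge 3/29 + 7/29 → 10/29
merge 9/29 + 10/29 → 19/29
merge 10/29 + 19/29 → 1
L = 3/29 + 10/29 + 19/29 + 1 = 61/29 ≈ 2.103 bits/symbol.

2.103 bits/symbol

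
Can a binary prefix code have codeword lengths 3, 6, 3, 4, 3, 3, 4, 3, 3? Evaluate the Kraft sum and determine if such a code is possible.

0.890625; yes

With common denominator 2^6 = 64: Σ 2^(−ℓᵢ) = 8/64 + 1/64 + 8/64 + 4/64 + 8/64 + 8/64 + 4/64 + 8/64 + 8/64 = 57/64 = 0.890625.
Kraft's inequality requires Σ ≤ 1; here Σ = 0.890625 ≤ 1, so such a prefix code exists.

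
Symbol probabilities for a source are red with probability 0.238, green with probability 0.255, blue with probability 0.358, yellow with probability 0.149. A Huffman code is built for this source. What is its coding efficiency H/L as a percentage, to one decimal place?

Entropy H = −Σ p log₂ p ≈ 1.9354 bits.
Huffman merges: 149/1000+119/500→387/1000; 51/200+179/500→613/1000; 387/1000+613/1000→1. L = 2 ≈ 2.0000.
Efficiency = H/L = 1.9354/2.0000 = 96.8%.

96.8%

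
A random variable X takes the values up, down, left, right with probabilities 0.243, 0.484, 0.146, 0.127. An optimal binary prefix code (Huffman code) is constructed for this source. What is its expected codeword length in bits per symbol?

1.789 bits/symbol

Repeatedly combine the two least-probable nodes; the expected code length is the sum of the merged weights.
merge 127/1000 + 73/500 → 273/1000
merge 243/1000 + 273/1000 → 129/250
merge 121/250 + 129/250 → 1
L = 273/1000 + 129/250 + 1 = 1789/1000 = 1.789 bits/symbol.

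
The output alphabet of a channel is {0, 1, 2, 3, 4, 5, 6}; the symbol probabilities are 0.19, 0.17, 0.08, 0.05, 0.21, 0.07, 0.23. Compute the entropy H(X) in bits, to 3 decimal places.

H = −Σ pᵢ log₂ pᵢ.
−0.19·log₂(0.19) = 0.4552
−0.17·log₂(0.17) = 0.4346
−0.08·log₂(0.08) = 0.2915
−0.05·log₂(0.05) = 0.2161
−0.21·log₂(0.21) = 0.4728
−0.07·log₂(0.07) = 0.2686
−0.23·log₂(0.23) = 0.4877
Sum ≈ 2.6265 → 2.626 bits.

2.626 bits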